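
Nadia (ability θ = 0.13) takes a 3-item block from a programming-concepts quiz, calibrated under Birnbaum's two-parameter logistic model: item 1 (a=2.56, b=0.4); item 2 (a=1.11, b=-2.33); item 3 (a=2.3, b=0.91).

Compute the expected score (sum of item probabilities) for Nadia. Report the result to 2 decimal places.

P(θ) = 1 / (1 + exp(−a(θ − b)))
P_1 = 1/(1+e^{0.6912}) = 0.3338
P_2 = 1/(1+e^{-2.7306}) = 0.9388
P_3 = 1/(1+e^{1.7940}) = 0.1426
E[score] = 0.3338 + 0.9388 + 0.1426 = 1.4152

1.42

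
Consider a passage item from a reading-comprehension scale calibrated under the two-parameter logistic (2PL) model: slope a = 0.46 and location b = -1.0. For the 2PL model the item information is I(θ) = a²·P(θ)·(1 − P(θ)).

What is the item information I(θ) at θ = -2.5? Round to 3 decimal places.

0.047

P = 1/(1+e^{0.6900}) = 0.3340
P(1−P) = 0.3340 × 0.6660 = 0.2225
I = a² × P(1−P) = 0.46² × 0.2225 = 0.04707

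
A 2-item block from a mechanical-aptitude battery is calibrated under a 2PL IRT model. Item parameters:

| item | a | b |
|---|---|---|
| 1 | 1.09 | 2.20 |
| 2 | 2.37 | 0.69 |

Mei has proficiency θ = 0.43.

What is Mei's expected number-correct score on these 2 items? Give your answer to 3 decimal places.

0.477

P(θ) = 1 / (1 + exp(−a(θ − b)))
P_1 = 1/(1+e^{1.9293}) = 0.1268
P_2 = 1/(1+e^{0.6162}) = 0.3506
E[score] = 0.1268 + 0.3506 = 0.4775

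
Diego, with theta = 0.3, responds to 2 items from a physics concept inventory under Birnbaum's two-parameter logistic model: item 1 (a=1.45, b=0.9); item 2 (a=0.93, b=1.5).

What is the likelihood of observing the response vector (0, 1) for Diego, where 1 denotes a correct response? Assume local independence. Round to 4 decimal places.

0.1739

P(theta) = 1 / (1 + exp(−a(theta − b)))
P_1 = 1/(1+e^{0.8700}) = 0.2953
P_2 = 1/(1+e^{1.1160}) = 0.2468
L = (1−P_1) × P_2 = 0.7047 × 0.2468 = 0.17390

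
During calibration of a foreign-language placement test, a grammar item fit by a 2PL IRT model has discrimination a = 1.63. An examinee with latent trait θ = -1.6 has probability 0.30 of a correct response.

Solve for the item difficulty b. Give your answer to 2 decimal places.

P(θ) = 1 / (1 + exp(−a(θ − b)))
logit(0.30) = ln(0.30/0.70) = -0.8473
b = θ − logit/(a) = -1.6 − (-0.8473)/1.6300 = -1.0802

-1.08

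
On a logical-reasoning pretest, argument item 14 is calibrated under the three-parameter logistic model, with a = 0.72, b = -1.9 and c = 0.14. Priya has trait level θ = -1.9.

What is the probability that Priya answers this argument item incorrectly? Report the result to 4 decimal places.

P(θ) = c + (1 − c) · 1 / (1 + exp(−a(θ − b)))
Exponent: 0.72 × (-1.9 − (-1.9)) = 0.0000
1/(1 + e^{0.0000}) = 0.5000
P = 0.14 + 0.86 × 0.5000 = 0.5700
P(incorrect) = 1 − 0.5700 = 0.4300

0.4300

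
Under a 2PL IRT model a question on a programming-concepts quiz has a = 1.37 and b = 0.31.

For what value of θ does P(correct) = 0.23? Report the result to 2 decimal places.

P(θ) = 1 / (1 + exp(−a(θ − b)))
logit = ln(0.2300/0.7700) = -1.2083
θ = b + logit/(a) = 0.31 + (-1.2083)/1.3700 = -0.5720

-0.57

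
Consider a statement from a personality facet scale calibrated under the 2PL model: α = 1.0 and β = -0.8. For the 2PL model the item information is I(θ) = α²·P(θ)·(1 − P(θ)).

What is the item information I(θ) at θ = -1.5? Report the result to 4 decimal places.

P = 1/(1+e^{0.7000}) = 0.3318
P(1−P) = 0.3318 × 0.6682 = 0.2217
I = α² × P(1−P) = 1.0² × 0.2217 = 0.22171

0.2217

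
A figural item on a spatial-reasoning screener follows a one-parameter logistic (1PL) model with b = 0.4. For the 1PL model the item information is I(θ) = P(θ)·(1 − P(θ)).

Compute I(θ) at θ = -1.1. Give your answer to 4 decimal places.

P = 1/(1+e^{1.5000}) = 0.1824
P(1−P) = 0.1824 × 0.8176 = 0.1491
I = P(1−P) = 0.14915

0.1491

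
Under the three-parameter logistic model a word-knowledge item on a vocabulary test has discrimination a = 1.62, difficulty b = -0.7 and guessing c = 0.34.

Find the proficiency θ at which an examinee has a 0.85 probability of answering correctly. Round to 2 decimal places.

P(θ) = c + (1 − c) · 1 / (1 + exp(−a(θ − b)))
Remove guessing floor: (0.85 − 0.34)/(1 − 0.34) = 0.7727
logit = ln(0.7727/0.2273) = 1.2238
θ = b + logit/(a) = -0.7 + 1.2238/1.6200 = 0.0554

0.06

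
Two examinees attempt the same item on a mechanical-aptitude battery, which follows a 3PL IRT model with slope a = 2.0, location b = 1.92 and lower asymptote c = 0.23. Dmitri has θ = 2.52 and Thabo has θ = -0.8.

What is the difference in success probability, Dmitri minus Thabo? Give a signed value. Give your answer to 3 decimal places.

0.588

P(θ) = c + (1 − c) · 1 / (1 + exp(−a(θ − b)))
P(Dmitri) = 0.8218  [exponent 1.2000]
P(Thabo) = 0.2333  [exponent -5.4400]
Difference = 0.8218 − 0.2333 = 0.5884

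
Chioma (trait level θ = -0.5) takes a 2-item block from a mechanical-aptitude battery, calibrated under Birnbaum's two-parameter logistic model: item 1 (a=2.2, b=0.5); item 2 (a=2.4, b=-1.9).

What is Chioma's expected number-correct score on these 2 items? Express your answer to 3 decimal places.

P(θ) = 1 / (1 + exp(−a(θ − b)))
P_1 = 1/(1+e^{2.2000}) = 0.0998
P_2 = 1/(1+e^{-3.3600}) = 0.9664
E[score] = 0.0998 + 0.9664 = 1.0662

1.066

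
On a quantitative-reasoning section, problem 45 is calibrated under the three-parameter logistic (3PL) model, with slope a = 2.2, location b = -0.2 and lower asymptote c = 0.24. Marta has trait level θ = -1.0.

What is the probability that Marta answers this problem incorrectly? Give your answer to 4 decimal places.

P(θ) = c + (1 − c) · 1 / (1 + exp(−a(θ − b)))
Exponent: 2.2 × (-1.0 − (-0.2)) = -1.7600
1/(1 + e^{1.7600}) = 0.1468
P = 0.24 + 0.76 × 0.1468 = 0.3516
P(incorrect) = 1 − 0.3516 = 0.6484

0.6484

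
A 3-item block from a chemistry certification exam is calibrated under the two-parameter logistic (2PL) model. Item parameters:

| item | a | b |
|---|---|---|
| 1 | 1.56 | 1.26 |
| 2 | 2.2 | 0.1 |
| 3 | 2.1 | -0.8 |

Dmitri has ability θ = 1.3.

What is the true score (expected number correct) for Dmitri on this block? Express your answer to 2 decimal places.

2.44

P(θ) = 1 / (1 + exp(−a(θ − b)))
P_1 = 1/(1+e^{-0.0624}) = 0.5156
P_2 = 1/(1+e^{-2.6400}) = 0.9334
P_3 = 1/(1+e^{-4.4100}) = 0.9880
E[score] = 0.5156 + 0.9334 + 0.9880 = 2.4370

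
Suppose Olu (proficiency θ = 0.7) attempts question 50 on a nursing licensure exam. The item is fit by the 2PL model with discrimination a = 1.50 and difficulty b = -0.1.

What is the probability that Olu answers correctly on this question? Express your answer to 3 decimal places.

P(θ) = 1 / (1 + exp(−a(θ − b)))
Exponent: 1.50 × (0.7 − (-0.1)) = 1.2000
1/(1 + e^{-1.2000}) = 0.7685

0.769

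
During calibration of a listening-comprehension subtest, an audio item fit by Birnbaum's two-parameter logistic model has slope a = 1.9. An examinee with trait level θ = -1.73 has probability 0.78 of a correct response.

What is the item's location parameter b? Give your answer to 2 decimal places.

-2.40

P(θ) = 1 / (1 + exp(−a(θ − b)))
logit(0.78) = ln(0.78/0.22) = 1.2657
b = θ − logit/(a) = -1.73 − 1.2657/1.9000 = -2.3961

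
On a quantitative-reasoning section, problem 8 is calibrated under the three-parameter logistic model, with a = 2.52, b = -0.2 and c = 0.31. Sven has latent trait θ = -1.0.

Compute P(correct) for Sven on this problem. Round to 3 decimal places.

0.391

P(θ) = c + (1 − c) · 1 / (1 + exp(−a(θ − b)))
Exponent: 2.52 × (-1.0 − (-0.2)) = -2.0160
1/(1 + e^{2.0160}) = 0.1175
P = 0.31 + 0.69 × 0.1175 = 0.3911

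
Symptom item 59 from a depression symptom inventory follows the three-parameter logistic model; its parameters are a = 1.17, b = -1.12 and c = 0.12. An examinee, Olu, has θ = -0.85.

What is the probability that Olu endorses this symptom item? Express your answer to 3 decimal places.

P(θ) = c + (1 − c) · 1 / (1 + exp(−a(θ − b)))
Exponent: 1.17 × (-0.85 − (-1.12)) = 0.3159
1/(1 + e^{-0.3159}) = 0.5783
P = 0.12 + 0.88 × 0.5783 = 0.6289

0.629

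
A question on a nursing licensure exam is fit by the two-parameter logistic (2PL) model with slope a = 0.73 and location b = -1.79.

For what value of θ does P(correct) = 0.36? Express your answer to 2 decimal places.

-2.58

P(θ) = 1 / (1 + exp(−a(θ − b)))
logit = ln(0.3600/0.6400) = -0.5754
θ = b + logit/(a) = -1.79 + (-0.5754)/0.7300 = -2.5782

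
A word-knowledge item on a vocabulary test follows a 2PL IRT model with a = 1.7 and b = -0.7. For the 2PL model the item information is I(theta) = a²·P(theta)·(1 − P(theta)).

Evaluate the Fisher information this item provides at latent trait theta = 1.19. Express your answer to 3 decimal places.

P = 1/(1+e^{-3.2130}) = 0.9613
P(1−P) = 0.9613 × 0.0387 = 0.0372
I = a² × P(1−P) = 1.7² × 0.0372 = 0.10746

0.107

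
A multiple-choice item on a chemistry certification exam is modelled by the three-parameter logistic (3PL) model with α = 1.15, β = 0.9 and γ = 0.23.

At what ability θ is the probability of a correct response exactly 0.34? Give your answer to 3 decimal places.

P(θ) = γ + (1 − γ) · 1 / (1 + exp(−α(θ − β)))
Remove guessing floor: (0.34 − 0.23)/(1 − 0.23) = 0.1429
logit = ln(0.1429/0.8571) = -1.7918
θ = β + logit/(α) = 0.9 + (-1.7918)/1.1500 = -0.6581

-0.658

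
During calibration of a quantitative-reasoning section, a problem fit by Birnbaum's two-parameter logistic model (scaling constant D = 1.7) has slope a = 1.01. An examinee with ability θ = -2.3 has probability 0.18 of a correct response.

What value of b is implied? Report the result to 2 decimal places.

-1.42

P(θ) = 1 / (1 + exp(−D·a(θ − b)))
logit(0.18) = ln(0.18/0.82) = -1.5163
b = θ − logit/(1.7·a) = -2.3 − (-1.5163)/1.7170 = -1.4169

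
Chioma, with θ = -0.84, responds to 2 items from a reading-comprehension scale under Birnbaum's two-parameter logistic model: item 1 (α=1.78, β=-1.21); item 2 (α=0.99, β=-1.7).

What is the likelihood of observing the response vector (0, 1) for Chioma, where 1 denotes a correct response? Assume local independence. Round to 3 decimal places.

P(θ) = 1 / (1 + exp(−α(θ − β)))
P_1 = 1/(1+e^{-0.6586}) = 0.6589
P_2 = 1/(1+e^{-0.8514}) = 0.7009
L = (1−P_1) × P_2 = 0.3411 × 0.7009 = 0.23903

0.239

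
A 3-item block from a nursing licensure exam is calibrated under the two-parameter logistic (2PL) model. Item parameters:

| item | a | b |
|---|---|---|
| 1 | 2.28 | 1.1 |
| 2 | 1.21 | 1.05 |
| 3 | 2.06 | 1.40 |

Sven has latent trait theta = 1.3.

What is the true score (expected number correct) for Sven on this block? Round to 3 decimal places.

1.636

P(theta) = 1 / (1 + exp(−a(theta − b)))
P_1 = 1/(1+e^{-0.4560}) = 0.6121
P_2 = 1/(1+e^{-0.3025}) = 0.5751
P_3 = 1/(1+e^{0.2060}) = 0.4487
E[score] = 0.6121 + 0.5751 + 0.4487 = 1.6358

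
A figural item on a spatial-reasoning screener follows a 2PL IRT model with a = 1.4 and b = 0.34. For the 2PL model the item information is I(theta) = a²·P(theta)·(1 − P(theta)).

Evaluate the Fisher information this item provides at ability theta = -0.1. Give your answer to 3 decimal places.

P = 1/(1+e^{0.6160}) = 0.3507
P(1−P) = 0.3507 × 0.6493 = 0.2277
I = a² × P(1−P) = 1.4² × 0.2277 = 0.44631

0.446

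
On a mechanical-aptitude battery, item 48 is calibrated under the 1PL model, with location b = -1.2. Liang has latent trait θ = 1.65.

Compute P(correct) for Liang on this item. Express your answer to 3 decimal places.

0.945

P(θ) = 1 / (1 + exp(−(θ − b)))
Exponent: (1.65 − (-1.2)) = 2.8500
1/(1 + e^{-2.8500}) = 0.9453
P = 0.9453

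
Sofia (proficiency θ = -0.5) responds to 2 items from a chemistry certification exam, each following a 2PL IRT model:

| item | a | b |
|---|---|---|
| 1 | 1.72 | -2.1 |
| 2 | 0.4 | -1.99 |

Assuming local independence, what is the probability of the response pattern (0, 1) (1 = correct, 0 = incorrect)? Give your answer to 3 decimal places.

0.039

P(θ) = 1 / (1 + exp(−a(θ − b)))
P_1 = 1/(1+e^{-2.7520}) = 0.9400
P_2 = 1/(1+e^{-0.5960}) = 0.6447
L = (1−P_1) × P_2 = 0.0600 × 0.6447 = 0.03867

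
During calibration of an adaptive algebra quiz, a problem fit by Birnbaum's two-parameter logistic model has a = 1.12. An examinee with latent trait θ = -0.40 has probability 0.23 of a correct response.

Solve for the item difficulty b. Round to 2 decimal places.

P(θ) = 1 / (1 + exp(−a(θ − b)))
logit(0.23) = ln(0.23/0.77) = -1.2083
b = θ − logit/(a) = -0.40 − (-1.2083)/1.1200 = 0.6788

0.68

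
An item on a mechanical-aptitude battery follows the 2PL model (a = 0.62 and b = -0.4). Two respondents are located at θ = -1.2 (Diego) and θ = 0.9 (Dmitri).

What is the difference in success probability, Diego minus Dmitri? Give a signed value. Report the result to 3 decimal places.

-0.313

P(θ) = 1 / (1 + exp(−a(θ − b)))
P(Diego) = 0.3785  [exponent -0.4960]
P(Dmitri) = 0.6913  [exponent 0.8060]
Difference = 0.3785 − 0.6913 = -0.3128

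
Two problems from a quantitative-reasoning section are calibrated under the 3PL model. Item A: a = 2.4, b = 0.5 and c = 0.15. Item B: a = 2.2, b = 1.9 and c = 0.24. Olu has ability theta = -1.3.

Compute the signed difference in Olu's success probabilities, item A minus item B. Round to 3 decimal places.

-0.080

P(theta) = c + (1 − c) · 1 / (1 + exp(−a(theta − b)))
P_A = 0.1612
P_B = 0.2407
P_A − P_B = -0.0795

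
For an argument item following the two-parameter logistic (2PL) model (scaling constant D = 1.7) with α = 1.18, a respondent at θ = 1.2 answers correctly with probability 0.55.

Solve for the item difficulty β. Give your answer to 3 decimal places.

1.100

P(θ) = 1 / (1 + exp(−D·α(θ − β)))
logit(0.55) = ln(0.55/0.45) = 0.2007
β = θ − logit/(1.7·α) = 1.2 − 0.2007/2.0060 = 1.1000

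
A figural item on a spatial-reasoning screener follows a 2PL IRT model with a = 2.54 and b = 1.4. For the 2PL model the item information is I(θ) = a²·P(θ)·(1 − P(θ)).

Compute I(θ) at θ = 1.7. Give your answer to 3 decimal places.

P = 1/(1+e^{-0.7620}) = 0.6818
P(1−P) = 0.6818 × 0.3182 = 0.2170
I = a² × P(1−P) = 2.54² × 0.2170 = 1.39970

1.400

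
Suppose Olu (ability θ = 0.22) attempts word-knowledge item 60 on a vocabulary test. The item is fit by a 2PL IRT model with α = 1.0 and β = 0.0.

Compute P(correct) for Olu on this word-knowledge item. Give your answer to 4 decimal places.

0.5548

P(θ) = 1 / (1 + exp(−α(θ − β)))
Exponent: 1.0 × (0.22 − 0.0) = 0.2200
1/(1 + e^{-0.2200}) = 0.5548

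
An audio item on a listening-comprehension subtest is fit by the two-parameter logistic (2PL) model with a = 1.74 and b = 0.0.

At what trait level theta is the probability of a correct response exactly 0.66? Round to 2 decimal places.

0.38

P(theta) = 1 / (1 + exp(−a(theta − b)))
logit = ln(0.6600/0.3400) = 0.6633
theta = b + logit/(a) = 0.0 + 0.6633/1.7400 = 0.3812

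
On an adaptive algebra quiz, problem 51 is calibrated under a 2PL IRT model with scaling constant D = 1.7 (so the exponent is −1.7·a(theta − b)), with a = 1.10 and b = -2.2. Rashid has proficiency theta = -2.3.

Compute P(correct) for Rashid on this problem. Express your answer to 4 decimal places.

0.4534

P(theta) = 1 / (1 + exp(−D·a(theta − b)))
Exponent: 1.7 × 1.10 × (-2.3 − (-2.2)) = -0.1870
1/(1 + e^{0.1870}) = 0.4534
P = 0.4534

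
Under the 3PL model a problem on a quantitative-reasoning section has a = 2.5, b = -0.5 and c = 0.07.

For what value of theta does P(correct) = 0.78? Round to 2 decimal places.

P(theta) = c + (1 − c) · 1 / (1 + exp(−a(theta − b)))
Remove guessing floor: (0.78 − 0.07)/(1 − 0.07) = 0.7634
logit = ln(0.7634/0.2366) = 1.1716
theta = b + logit/(a) = -0.5 + 1.1716/2.5000 = -0.0313

-0.03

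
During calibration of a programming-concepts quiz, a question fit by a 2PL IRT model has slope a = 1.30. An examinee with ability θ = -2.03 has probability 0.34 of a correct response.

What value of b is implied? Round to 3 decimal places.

P(θ) = 1 / (1 + exp(−a(θ − b)))
logit(0.34) = ln(0.34/0.66) = -0.6633
b = θ − logit/(a) = -2.03 − (-0.6633)/1.3000 = -1.5198

-1.520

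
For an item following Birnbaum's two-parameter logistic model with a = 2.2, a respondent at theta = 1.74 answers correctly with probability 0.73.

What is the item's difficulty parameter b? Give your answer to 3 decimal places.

1.288

P(theta) = 1 / (1 + exp(−a(theta − b)))
logit(0.73) = ln(0.73/0.27) = 0.9946
b = theta − logit/(a) = 1.74 − 0.9946/2.2000 = 1.2879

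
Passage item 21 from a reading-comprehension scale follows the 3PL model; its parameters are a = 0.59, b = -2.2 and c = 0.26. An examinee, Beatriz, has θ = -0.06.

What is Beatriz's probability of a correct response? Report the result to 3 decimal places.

P(θ) = c + (1 − c) · 1 / (1 + exp(−a(θ − b)))
Exponent: 0.59 × (-0.06 − (-2.2)) = 1.2626
1/(1 + e^{-1.2626}) = 0.7795
P = 0.26 + 0.74 × 0.7795 = 0.8368

0.837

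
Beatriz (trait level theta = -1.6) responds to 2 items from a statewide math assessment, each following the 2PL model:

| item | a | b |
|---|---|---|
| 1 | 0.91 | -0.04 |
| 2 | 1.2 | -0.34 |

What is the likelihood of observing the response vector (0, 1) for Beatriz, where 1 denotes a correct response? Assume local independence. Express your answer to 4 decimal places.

0.1455

P(theta) = 1 / (1 + exp(−a(theta − b)))
P_1 = 1/(1+e^{1.4196}) = 0.1947
P_2 = 1/(1+e^{1.5120}) = 0.1806
L = (1−P_1) × P_2 = 0.8053 × 0.1806 = 0.14547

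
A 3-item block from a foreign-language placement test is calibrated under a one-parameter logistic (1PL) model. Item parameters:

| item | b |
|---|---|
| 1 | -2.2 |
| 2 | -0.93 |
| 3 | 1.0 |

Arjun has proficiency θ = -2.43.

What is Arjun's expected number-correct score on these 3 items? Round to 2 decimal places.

P(θ) = 1 / (1 + exp(−(θ − b)))
P_1 = 1/(1+e^{0.2300}) = 0.4428
P_2 = 1/(1+e^{1.5000}) = 0.1824
P_3 = 1/(1+e^{3.4300}) = 0.0314
E[score] = 0.4428 + 0.1824 + 0.0314 = 0.6565

0.66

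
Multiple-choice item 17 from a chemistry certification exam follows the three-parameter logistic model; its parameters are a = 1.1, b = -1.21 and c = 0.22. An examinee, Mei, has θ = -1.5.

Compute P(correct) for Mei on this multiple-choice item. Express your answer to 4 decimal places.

P(θ) = c + (1 − c) · 1 / (1 + exp(−a(θ − b)))
Exponent: 1.1 × (-1.5 − (-1.21)) = -0.3190
1/(1 + e^{0.3190}) = 0.4209
P = 0.22 + 0.78 × 0.4209 = 0.5483

0.5483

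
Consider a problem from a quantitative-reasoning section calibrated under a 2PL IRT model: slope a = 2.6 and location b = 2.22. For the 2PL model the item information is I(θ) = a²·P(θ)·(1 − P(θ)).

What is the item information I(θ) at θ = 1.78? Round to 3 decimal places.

1.239

P = 1/(1+e^{1.1440}) = 0.2416
P(1−P) = 0.2416 × 0.7584 = 0.1832
I = a² × P(1−P) = 2.6² × 0.1832 = 1.23858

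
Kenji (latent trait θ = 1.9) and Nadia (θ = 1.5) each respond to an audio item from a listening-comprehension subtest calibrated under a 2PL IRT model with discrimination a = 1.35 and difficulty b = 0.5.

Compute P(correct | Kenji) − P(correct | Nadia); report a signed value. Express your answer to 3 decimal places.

P(θ) = 1 / (1 + exp(−a(θ − b)))
P(Kenji) = 0.8688  [exponent 1.8900]
P(Nadia) = 0.7941  [exponent 1.3500]
Difference = 0.8688 − 0.7941 = 0.0746

0.075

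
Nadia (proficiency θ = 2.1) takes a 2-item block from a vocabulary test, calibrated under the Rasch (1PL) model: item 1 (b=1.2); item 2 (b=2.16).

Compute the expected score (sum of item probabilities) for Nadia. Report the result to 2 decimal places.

P(θ) = 1 / (1 + exp(−(θ − b)))
P_1 = 1/(1+e^{-0.9000}) = 0.7109
P_2 = 1/(1+e^{0.0600}) = 0.4850
E[score] = 0.7109 + 0.4850 = 1.1960

1.20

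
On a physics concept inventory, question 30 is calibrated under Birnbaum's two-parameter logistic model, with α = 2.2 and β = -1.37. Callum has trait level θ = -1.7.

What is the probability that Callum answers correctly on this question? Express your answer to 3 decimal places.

P(θ) = 1 / (1 + exp(−α(θ − β)))
Exponent: 2.2 × (-1.7 − (-1.37)) = -0.7260
1/(1 + e^{0.7260}) = 0.3261

0.326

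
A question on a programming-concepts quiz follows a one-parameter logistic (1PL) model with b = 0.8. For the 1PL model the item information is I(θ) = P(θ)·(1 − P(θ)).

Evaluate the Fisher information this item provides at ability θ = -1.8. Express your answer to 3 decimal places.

0.064

P = 1/(1+e^{2.6000}) = 0.0691
P(1−P) = 0.0691 × 0.9309 = 0.0644
I = P(1−P) = 0.06436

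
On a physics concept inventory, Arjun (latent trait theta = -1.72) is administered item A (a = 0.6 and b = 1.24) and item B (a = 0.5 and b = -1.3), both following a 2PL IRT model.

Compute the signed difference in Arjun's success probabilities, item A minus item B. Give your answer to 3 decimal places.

P(theta) = 1 / (1 + exp(−a(theta − b)))
P_A = 0.1448
P_B = 0.4477
P_A − P_B = -0.3029

-0.303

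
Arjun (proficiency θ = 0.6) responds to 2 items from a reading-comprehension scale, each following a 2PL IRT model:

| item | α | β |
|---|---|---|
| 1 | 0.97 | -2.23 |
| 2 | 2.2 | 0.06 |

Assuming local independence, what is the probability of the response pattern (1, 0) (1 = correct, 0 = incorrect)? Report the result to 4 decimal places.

P(θ) = 1 / (1 + exp(−α(θ − β)))
P_1 = 1/(1+e^{-2.7451}) = 0.9396
P_2 = 1/(1+e^{-1.1880}) = 0.7664
L = P_1 × (1−P_2) = 0.9396 × 0.2336 = 0.21951

0.2195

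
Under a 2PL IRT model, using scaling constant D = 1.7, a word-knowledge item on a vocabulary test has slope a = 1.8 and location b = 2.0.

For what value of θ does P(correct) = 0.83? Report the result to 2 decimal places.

2.52

P(θ) = 1 / (1 + exp(−D·a(θ − b)))
logit = ln(0.8300/0.1700) = 1.5856
θ = b + logit/(1.7·a) = 2.0 + 1.5856/3.0600 = 2.5182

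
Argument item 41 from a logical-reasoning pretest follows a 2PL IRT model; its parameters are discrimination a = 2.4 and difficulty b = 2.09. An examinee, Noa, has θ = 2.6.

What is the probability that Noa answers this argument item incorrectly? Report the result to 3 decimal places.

P(θ) = 1 / (1 + exp(−a(θ − b)))
Exponent: 2.4 × (2.6 − 2.09) = 1.2240
1/(1 + e^{-1.2240}) = 0.7728
P(incorrect) = 1 − 0.7728 = 0.2272

0.227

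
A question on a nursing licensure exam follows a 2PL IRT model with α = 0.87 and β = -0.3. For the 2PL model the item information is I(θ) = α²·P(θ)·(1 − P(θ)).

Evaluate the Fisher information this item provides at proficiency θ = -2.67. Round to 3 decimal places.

0.076

P = 1/(1+e^{2.0619}) = 0.1129
P(1−P) = 0.1129 × 0.8871 = 0.1001
I = α² × P(1−P) = 0.87² × 0.1001 = 0.07578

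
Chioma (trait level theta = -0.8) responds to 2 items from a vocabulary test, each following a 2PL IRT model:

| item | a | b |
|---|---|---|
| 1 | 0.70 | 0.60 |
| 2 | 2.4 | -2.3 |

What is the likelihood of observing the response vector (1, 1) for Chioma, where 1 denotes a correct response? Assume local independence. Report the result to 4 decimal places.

0.2656

P(theta) = 1 / (1 + exp(−a(theta − b)))
P_1 = 1/(1+e^{0.9800}) = 0.2729
P_2 = 1/(1+e^{-3.6000}) = 0.9734
L = P_1 × P_2 = 0.2729 × 0.9734 = 0.26563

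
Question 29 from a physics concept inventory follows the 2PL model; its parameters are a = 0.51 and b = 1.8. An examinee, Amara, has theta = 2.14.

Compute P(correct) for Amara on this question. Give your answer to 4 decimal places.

0.5432

P(theta) = 1 / (1 + exp(−a(theta − b)))
Exponent: 0.51 × (2.14 − 1.8) = 0.1734
1/(1 + e^{-0.1734}) = 0.5432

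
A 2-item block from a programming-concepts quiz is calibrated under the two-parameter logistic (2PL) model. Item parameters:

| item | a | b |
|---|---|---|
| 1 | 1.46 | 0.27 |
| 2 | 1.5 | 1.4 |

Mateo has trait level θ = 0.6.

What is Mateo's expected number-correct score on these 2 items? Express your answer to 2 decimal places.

P(θ) = 1 / (1 + exp(−a(θ − b)))
P_1 = 1/(1+e^{-0.4818}) = 0.6182
P_2 = 1/(1+e^{1.2000}) = 0.2315
E[score] = 0.6182 + 0.2315 = 0.8496

0.85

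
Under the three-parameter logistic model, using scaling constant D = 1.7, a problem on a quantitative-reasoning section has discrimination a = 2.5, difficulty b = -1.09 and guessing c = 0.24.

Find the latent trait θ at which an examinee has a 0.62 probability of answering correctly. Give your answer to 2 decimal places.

-1.09

P(θ) = c + (1 − c) · 1 / (1 + exp(−D·a(θ − b)))
Remove guessing floor: (0.62 − 0.24)/(1 − 0.24) = 0.5000
logit = ln(0.5000/0.5000) = 0.0000
θ = b + logit/(1.7·a) = -1.09 + 0.0000/4.2500 = -1.0900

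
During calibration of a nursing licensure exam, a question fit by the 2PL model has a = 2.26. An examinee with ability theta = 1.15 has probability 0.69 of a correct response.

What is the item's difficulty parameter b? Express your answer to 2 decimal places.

P(theta) = 1 / (1 + exp(−a(theta − b)))
logit(0.69) = ln(0.69/0.31) = 0.8001
b = theta − logit/(a) = 1.15 − 0.8001/2.2600 = 0.7960

0.80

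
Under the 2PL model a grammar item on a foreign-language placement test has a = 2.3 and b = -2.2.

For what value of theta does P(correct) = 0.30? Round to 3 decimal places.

-2.568

P(theta) = 1 / (1 + exp(−a(theta − b)))
logit = ln(0.3000/0.7000) = -0.8473
theta = b + logit/(a) = -2.2 + (-0.8473)/2.3000 = -2.5684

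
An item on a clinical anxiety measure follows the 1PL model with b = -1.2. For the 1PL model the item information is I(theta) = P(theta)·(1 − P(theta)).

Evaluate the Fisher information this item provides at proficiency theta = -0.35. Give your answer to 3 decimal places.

0.210

P = 1/(1+e^{-0.8500}) = 0.7006
P(1−P) = 0.7006 × 0.2994 = 0.2098
I = P(1−P) = 0.20977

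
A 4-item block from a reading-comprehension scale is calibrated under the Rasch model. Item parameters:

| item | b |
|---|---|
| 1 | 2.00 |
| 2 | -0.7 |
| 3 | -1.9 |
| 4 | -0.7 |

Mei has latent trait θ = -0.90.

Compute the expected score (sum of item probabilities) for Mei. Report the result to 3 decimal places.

1.684

P(θ) = 1 / (1 + exp(−(θ − b)))
P_1 = 1/(1+e^{2.9000}) = 0.0522
P_2 = 1/(1+e^{0.2000}) = 0.4502
P_3 = 1/(1+e^{-1.0000}) = 0.7311
P_4 = 1/(1+e^{0.2000}) = 0.4502
E[score] = 0.0522 + 0.4502 + 0.7311 + 0.4502 = 1.6835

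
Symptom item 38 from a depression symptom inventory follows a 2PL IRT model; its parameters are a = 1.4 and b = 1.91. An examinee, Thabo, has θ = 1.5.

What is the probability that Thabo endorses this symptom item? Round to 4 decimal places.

P(θ) = 1 / (1 + exp(−a(θ − b)))
Exponent: 1.4 × (1.5 − 1.91) = -0.5740
1/(1 + e^{0.5740}) = 0.3603

0.3603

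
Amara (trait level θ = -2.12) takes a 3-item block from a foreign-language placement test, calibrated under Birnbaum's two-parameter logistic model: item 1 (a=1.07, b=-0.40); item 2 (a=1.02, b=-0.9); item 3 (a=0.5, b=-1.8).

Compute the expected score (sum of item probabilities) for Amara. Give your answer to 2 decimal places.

0.82

P(θ) = 1 / (1 + exp(−a(θ − b)))
P_1 = 1/(1+e^{1.8404}) = 0.1370
P_2 = 1/(1+e^{1.2444}) = 0.2237
P_3 = 1/(1+e^{0.1600}) = 0.4601
E[score] = 0.1370 + 0.2237 + 0.4601 = 0.8208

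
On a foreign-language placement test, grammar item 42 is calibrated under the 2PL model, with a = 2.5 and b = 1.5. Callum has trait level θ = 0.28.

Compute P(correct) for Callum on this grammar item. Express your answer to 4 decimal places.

0.0452

P(θ) = 1 / (1 + exp(−a(θ − b)))
Exponent: 2.5 × (0.28 − 1.5) = -3.0500
1/(1 + e^{3.0500}) = 0.0452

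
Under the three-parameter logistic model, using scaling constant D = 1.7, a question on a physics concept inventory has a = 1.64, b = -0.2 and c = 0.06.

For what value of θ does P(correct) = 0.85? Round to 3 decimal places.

P(θ) = c + (1 − c) · 1 / (1 + exp(−D·a(θ − b)))
Remove guessing floor: (0.85 − 0.06)/(1 − 0.06) = 0.8404
logit = ln(0.8404/0.1596) = 1.6614
θ = b + logit/(1.7·a) = -0.2 + 1.6614/2.7880 = 0.3959

0.396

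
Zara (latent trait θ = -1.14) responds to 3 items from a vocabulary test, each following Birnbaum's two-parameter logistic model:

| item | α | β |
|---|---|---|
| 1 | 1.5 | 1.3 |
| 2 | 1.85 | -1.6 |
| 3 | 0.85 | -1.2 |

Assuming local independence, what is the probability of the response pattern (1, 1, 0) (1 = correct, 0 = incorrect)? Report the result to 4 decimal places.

0.0086

P(θ) = 1 / (1 + exp(−α(θ − β)))
P_1 = 1/(1+e^{3.6600}) = 0.0251
P_2 = 1/(1+e^{-0.8510}) = 0.7008
P_3 = 1/(1+e^{-0.0510}) = 0.5127
L = P_1 × P_2 × (1−P_3) = 0.0251 × 0.7008 × 0.4873 = 0.00857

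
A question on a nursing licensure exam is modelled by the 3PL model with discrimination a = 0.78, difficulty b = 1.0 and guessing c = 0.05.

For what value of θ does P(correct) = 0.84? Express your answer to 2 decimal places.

3.05

P(θ) = c + (1 − c) · 1 / (1 + exp(−a(θ − b)))
Remove guessing floor: (0.84 − 0.05)/(1 − 0.05) = 0.8316
logit = ln(0.8316/0.1684) = 1.5969
θ = b + logit/(a) = 1.0 + 1.5969/0.7800 = 3.0473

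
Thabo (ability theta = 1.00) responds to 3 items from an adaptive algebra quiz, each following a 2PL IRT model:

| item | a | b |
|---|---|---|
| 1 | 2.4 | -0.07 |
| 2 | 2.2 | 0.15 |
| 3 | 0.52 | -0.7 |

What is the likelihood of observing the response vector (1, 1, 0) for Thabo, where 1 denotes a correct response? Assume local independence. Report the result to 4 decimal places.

0.2353

P(theta) = 1 / (1 + exp(−a(theta − b)))
P_1 = 1/(1+e^{-2.5680}) = 0.9288
P_2 = 1/(1+e^{-1.8700}) = 0.8665
P_3 = 1/(1+e^{-0.8840}) = 0.7077
L = P_1 × P_2 × (1−P_3) = 0.9288 × 0.8665 × 0.2923 = 0.23527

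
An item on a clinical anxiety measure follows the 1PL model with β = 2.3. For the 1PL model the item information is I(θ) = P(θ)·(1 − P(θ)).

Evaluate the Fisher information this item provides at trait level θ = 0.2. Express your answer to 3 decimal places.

P = 1/(1+e^{2.1000}) = 0.1091
P(1−P) = 0.1091 × 0.8909 = 0.0972
I = P(1−P) = 0.09719

0.097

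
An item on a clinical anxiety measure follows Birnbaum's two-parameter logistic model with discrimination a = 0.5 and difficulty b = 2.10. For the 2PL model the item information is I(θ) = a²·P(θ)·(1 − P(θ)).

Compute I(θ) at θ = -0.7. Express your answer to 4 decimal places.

P = 1/(1+e^{1.4000}) = 0.1978
P(1−P) = 0.1978 × 0.8022 = 0.1587
I = a² × P(1−P) = 0.5² × 0.1587 = 0.03967

0.0397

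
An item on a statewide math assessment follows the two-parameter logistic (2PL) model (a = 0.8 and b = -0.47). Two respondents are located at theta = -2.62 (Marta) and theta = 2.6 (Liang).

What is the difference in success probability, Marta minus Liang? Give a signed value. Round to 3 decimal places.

-0.769

P(theta) = 1 / (1 + exp(−a(theta − b)))
P(Marta) = 0.1519  [exponent -1.7200]
P(Liang) = 0.9210  [exponent 2.4560]
Difference = 0.1519 − 0.9210 = -0.7691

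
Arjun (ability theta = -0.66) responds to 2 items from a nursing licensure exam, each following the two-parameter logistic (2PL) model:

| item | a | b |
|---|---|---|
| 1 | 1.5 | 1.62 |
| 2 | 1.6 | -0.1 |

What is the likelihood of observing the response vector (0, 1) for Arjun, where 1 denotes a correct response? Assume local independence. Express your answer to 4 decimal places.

P(theta) = 1 / (1 + exp(−a(theta − b)))
P_1 = 1/(1+e^{3.4200}) = 0.0317
P_2 = 1/(1+e^{0.8960}) = 0.2899
L = (1−P_1) × P_2 = 0.9683 × 0.2899 = 0.28069

0.2807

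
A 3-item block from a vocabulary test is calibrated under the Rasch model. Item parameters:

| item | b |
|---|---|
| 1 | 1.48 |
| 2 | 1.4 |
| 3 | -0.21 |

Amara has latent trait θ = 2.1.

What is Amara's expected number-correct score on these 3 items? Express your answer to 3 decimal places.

P(θ) = 1 / (1 + exp(−(θ − b)))
P_1 = 1/(1+e^{-0.6200}) = 0.6502
P_2 = 1/(1+e^{-0.7000}) = 0.6682
P_3 = 1/(1+e^{-2.3100}) = 0.9097
E[score] = 0.6502 + 0.6682 + 0.9097 = 2.2281

2.228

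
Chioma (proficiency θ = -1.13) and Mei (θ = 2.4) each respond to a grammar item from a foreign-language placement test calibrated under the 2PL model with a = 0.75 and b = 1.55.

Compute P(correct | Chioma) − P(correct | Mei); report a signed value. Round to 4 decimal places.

-0.5360

P(θ) = 1 / (1 + exp(−a(θ − b)))
P(Chioma) = 0.1182  [exponent -2.0100]
P(Mei) = 0.6542  [exponent 0.6375]
Difference = 0.1182 − 0.6542 = -0.5360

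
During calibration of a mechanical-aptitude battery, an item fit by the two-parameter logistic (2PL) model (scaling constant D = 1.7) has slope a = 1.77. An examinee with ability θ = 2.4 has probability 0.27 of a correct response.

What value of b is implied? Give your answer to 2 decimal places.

P(θ) = 1 / (1 + exp(−D·a(θ − b)))
logit(0.27) = ln(0.27/0.73) = -0.9946
b = θ − logit/(1.7·a) = 2.4 − (-0.9946)/3.0090 = 2.7305

2.73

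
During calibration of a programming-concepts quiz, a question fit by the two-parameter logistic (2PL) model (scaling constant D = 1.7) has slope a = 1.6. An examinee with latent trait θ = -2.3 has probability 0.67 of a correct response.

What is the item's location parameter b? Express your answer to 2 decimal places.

-2.56

P(θ) = 1 / (1 + exp(−D·a(θ − b)))
logit(0.67) = ln(0.67/0.33) = 0.7082
b = θ − logit/(1.7·a) = -2.3 − 0.7082/2.7200 = -2.5604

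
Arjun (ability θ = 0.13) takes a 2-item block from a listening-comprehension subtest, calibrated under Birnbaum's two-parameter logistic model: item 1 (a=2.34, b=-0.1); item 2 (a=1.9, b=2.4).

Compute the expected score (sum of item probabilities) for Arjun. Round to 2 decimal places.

0.64

P(θ) = 1 / (1 + exp(−a(θ − b)))
P_1 = 1/(1+e^{-0.5382}) = 0.6314
P_2 = 1/(1+e^{4.3130}) = 0.0132
E[score] = 0.6314 + 0.0132 = 0.6446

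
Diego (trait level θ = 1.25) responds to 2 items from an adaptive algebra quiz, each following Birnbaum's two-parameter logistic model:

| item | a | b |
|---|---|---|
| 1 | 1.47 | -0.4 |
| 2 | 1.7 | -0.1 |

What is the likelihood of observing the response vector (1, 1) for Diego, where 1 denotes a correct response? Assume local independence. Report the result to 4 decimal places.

P(θ) = 1 / (1 + exp(−a(θ − b)))
P_1 = 1/(1+e^{-2.4255}) = 0.9188
P_2 = 1/(1+e^{-2.2950}) = 0.9085
L = P_1 × P_2 = 0.9188 × 0.9085 = 0.83465

0.8347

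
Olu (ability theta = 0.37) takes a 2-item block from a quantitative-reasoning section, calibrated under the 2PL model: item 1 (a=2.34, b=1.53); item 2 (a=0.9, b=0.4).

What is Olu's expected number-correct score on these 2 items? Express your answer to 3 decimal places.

P(theta) = 1 / (1 + exp(−a(theta − b)))
P_1 = 1/(1+e^{2.7144}) = 0.0621
P_2 = 1/(1+e^{0.0270}) = 0.4933
E[score] = 0.0621 + 0.4933 = 0.5554

0.555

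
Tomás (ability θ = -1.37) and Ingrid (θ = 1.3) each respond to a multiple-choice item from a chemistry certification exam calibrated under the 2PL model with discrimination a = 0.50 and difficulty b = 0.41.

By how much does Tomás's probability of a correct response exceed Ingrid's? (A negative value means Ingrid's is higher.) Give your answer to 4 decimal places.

-0.3183

P(θ) = 1 / (1 + exp(−a(θ − b)))
P(Tomás) = 0.2911  [exponent -0.8900]
P(Ingrid) = 0.6094  [exponent 0.4450]
Difference = 0.2911 − 0.6094 = -0.3183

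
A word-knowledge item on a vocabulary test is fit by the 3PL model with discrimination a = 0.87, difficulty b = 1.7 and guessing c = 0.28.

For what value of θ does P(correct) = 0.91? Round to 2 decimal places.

3.94

P(θ) = c + (1 − c) · 1 / (1 + exp(−a(θ − b)))
Remove guessing floor: (0.91 − 0.28)/(1 − 0.28) = 0.8750
logit = ln(0.8750/0.1250) = 1.9459
θ = b + logit/(a) = 1.7 + 1.9459/0.8700 = 3.9367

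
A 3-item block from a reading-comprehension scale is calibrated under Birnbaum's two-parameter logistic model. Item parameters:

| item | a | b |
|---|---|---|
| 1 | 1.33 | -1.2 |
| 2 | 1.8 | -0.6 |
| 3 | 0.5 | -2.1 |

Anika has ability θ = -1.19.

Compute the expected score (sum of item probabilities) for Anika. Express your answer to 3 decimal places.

P(θ) = 1 / (1 + exp(−a(θ − b)))
P_1 = 1/(1+e^{-0.0133}) = 0.5033
P_2 = 1/(1+e^{1.0620}) = 0.2569
P_3 = 1/(1+e^{-0.4550}) = 0.6118
E[score] = 0.5033 + 0.2569 + 0.6118 = 1.3721

1.372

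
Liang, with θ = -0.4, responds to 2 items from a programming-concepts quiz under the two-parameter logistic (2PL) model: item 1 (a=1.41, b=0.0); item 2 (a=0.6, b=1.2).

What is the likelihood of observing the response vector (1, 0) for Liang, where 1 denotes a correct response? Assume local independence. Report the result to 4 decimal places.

P(θ) = 1 / (1 + exp(−a(θ − b)))
P_1 = 1/(1+e^{0.5640}) = 0.3626
P_2 = 1/(1+e^{0.9600}) = 0.2769
L = P_1 × (1−P_2) = 0.3626 × 0.7231 = 0.26222

0.2622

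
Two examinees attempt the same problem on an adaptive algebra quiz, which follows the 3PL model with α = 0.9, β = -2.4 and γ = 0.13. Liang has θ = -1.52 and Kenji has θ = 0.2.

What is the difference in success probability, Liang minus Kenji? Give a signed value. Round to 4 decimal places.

P(θ) = γ + (1 − γ) · 1 / (1 + exp(−α(θ − β)))
P(Liang) = 0.7288  [exponent 0.7920]
P(Kenji) = 0.9236  [exponent 2.3400]
Difference = 0.7288 − 0.9236 = -0.1948

-0.1948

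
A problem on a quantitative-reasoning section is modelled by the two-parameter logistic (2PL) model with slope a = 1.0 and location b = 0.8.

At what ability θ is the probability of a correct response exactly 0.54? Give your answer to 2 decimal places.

0.96

P(θ) = 1 / (1 + exp(−a(θ − b)))
logit = ln(0.5400/0.4600) = 0.1603
θ = b + logit/(a) = 0.8 + 0.1603/1.0000 = 0.9603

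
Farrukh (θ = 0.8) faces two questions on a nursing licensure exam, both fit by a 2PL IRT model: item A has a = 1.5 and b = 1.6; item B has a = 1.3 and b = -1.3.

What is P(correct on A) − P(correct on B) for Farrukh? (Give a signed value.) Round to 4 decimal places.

-0.7073

P(θ) = 1 / (1 + exp(−a(θ − b)))
P_A = 0.2315
P_B = 0.9388
P_A − P_B = -0.7073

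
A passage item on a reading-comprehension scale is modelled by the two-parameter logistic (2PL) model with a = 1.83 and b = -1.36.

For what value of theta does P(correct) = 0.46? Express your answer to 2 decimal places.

-1.45

P(theta) = 1 / (1 + exp(−a(theta − b)))
logit = ln(0.4600/0.5400) = -0.1603
theta = b + logit/(a) = -1.36 + (-0.1603)/1.8300 = -1.4476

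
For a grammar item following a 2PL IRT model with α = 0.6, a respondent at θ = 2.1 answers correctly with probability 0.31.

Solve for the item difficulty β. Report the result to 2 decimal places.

P(θ) = 1 / (1 + exp(−α(θ − β)))
logit(0.31) = ln(0.31/0.69) = -0.8001
β = θ − logit/(α) = 2.1 − (-0.8001)/0.6000 = 3.4335

3.43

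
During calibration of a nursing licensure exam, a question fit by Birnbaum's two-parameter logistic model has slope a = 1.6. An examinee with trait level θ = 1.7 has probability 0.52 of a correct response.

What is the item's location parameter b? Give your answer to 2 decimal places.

P(θ) = 1 / (1 + exp(−a(θ − b)))
logit(0.52) = ln(0.52/0.48) = 0.0800
b = θ − logit/(a) = 1.7 − 0.0800/1.6000 = 1.6500

1.65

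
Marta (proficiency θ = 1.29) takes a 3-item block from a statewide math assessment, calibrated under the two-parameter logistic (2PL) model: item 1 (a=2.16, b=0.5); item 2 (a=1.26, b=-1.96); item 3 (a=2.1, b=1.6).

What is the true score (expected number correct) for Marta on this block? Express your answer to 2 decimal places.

2.17

P(θ) = 1 / (1 + exp(−a(θ − b)))
P_1 = 1/(1+e^{-1.7064}) = 0.8464
P_2 = 1/(1+e^{-4.0950}) = 0.9836
P_3 = 1/(1+e^{0.6510}) = 0.3428
E[score] = 0.8464 + 0.9836 + 0.3428 = 2.1728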